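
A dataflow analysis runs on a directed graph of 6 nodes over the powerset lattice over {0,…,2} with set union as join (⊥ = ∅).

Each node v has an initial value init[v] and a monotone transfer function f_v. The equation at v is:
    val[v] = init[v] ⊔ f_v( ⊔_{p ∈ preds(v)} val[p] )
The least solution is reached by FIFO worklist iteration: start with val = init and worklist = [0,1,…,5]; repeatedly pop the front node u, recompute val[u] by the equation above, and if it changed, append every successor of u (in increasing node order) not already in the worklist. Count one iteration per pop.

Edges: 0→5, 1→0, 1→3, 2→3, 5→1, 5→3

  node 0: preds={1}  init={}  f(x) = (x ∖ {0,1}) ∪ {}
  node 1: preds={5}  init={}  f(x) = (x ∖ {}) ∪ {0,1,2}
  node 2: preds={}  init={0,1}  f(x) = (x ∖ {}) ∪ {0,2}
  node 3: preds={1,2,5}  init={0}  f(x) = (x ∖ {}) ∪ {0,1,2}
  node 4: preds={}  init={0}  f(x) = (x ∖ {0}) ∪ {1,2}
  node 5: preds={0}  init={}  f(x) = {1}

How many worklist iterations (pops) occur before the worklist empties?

Iteration log — 10 steps:
  step 1. node 0  ⊔preds={}  new={}  stable
  step 2. node 1  ⊔preds={}  new={0,1,2}  old={}  +wl: 0
  step 3. node 2  ⊔preds={}  new={0,1,2}  old={0,1}  +wl: 
  step 4. node 3  ⊔preds={0,1,2}  new={0,1,2}  old={0}  +wl: 
  step 5. node 4  ⊔preds={}  new={0,1,2}  old={0}  +wl: 
  step 6. node 5  ⊔preds={}  new={1}  old={}  +wl: 1,3
  step 7. node 0  ⊔preds={0,1,2}  new={2}  old={}  +wl: 5
  step 8. node 1  ⊔preds={1}  new={0,1,2}  stable
  step 9. node 3  ⊔preds={0,1,2}  new={0,1,2}  stable
  step 10. node 5  ⊔preds={2}  new={1}  stable

Least fixpoint reached:
  node 0: {2}
  node 1: {0,1,2}
  node 2: {0,1,2}
  node 3: {0,1,2}
  node 4: {0,1,2}
  node 5: {1}

10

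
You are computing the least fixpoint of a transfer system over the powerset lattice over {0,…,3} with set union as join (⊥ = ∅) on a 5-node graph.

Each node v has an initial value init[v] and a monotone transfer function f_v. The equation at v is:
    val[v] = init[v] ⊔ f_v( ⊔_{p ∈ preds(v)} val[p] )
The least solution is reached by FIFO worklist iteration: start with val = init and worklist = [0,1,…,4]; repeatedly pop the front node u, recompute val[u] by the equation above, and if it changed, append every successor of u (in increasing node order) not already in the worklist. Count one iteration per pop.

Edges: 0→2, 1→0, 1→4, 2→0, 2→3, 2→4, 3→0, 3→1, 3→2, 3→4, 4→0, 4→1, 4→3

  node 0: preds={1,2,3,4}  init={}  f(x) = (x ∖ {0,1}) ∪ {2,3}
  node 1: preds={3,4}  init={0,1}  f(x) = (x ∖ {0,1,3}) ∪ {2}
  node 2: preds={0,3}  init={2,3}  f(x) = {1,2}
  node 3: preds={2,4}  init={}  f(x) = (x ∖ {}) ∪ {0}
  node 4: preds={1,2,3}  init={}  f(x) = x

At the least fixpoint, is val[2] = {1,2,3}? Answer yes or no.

Iteration log — 9 steps:
  step 1. node 0  ⊔preds={0,1,2,3}  new={2,3}  old={}  +wl: 
  step 2. node 1  ⊔preds={}  new={0,1,2}  old={0,1}  +wl: 0
  step 3. node 2  ⊔preds={2,3}  new={1,2,3}  old={2,3}  +wl: 
  step 4. node 3  ⊔preds={1,2,3}  new={0,1,2,3}  old={}  +wl: 1,2
  step 5. node 4  ⊔preds={0,1,2,3}  new={0,1,2,3}  old={}  +wl: 3
  step 6. node 0  ⊔preds={0,1,2,3}  new={2,3}  stable
  step 7. node 1  ⊔preds={0,1,2,3}  new={0,1,2}  stable
  step 8. node 2  ⊔preds={0,1,2,3}  new={1,2,3}  stable
  step 9. node 3  ⊔preds={0,1,2,3}  new={0,1,2,3}  stable

Least fixpoint reached:
  node 0: {2,3}
  node 1: {0,1,2}
  node 2: {1,2,3}
  node 3: {0,1,2,3}
  node 4: {0,1,2,3}

yes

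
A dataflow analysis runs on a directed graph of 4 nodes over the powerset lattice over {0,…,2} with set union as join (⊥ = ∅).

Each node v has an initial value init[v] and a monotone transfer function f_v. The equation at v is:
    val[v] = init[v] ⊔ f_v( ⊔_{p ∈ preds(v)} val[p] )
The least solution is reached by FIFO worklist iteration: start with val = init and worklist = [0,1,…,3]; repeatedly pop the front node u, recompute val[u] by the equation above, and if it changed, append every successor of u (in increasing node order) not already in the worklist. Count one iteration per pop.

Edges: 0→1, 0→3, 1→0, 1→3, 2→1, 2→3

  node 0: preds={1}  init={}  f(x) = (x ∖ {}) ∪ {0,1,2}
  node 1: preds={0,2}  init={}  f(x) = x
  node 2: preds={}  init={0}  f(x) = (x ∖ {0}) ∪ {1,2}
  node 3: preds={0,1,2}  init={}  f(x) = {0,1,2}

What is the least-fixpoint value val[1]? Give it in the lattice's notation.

Iteration log — 6 steps:
  step 1. node 0  ⊔preds={}  new={0,1,2}  old={}  +wl: 
  step 2. node 1  ⊔preds={0,1,2}  new={0,1,2}  old={}  +wl: 0
  step 3. node 2  ⊔preds={}  new={0,1,2}  old={0}  +wl: 1
  step 4. node 3  ⊔preds={0,1,2}  new={0,1,2}  old={}  +wl: 
  step 5. node 0  ⊔preds={0,1,2}  new={0,1,2}  stable
  step 6. node 1  ⊔preds={0,1,2}  new={0,1,2}  stable

Least fixpoint reached:
  node 0: {0,1,2}
  node 1: {0,1,2}
  node 2: {0,1,2}
  node 3: {0,1,2}

{0,1,2}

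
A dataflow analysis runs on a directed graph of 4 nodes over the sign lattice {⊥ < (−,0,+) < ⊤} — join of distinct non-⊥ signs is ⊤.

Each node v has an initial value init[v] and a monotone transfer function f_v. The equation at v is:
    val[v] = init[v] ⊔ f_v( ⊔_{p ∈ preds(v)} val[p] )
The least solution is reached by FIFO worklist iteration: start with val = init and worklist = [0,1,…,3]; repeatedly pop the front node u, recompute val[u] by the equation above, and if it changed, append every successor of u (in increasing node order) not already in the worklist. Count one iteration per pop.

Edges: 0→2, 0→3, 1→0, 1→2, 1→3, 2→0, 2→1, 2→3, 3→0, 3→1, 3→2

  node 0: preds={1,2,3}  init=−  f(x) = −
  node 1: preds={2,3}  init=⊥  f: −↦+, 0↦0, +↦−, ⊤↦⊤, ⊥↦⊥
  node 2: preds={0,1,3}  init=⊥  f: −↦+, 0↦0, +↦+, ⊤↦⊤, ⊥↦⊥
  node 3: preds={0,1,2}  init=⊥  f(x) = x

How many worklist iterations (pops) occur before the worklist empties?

10

Iteration log — 10 steps:
  step 1. node 0  ⊔preds=⊥  new=−  stable
  step 2. node 1  ⊔preds=⊥  new=⊥  stable
  step 3. node 2  ⊔preds=−  new=+  old=⊥  +wl: 0,1
  step 4. node 3  ⊔preds=⊤  new=⊤  old=⊥  +wl: 2
  step 5. node 0  ⊔preds=⊤  new=−  stable
  step 6. node 1  ⊔preds=⊤  new=⊤  old=⊥  +wl: 0,3
  step 7. node 2  ⊔preds=⊤  new=⊤  old=+  +wl: 1
  step 8. node 0  ⊔preds=⊤  new=−  stable
  step 9. node 3  ⊔preds=⊤  new=⊤  stable
  step 10. node 1  ⊔preds=⊤  new=⊤  stable

Least fixpoint reached:
  node 0: −
  node 1: ⊤
  node 2: ⊤
  node 3: ⊤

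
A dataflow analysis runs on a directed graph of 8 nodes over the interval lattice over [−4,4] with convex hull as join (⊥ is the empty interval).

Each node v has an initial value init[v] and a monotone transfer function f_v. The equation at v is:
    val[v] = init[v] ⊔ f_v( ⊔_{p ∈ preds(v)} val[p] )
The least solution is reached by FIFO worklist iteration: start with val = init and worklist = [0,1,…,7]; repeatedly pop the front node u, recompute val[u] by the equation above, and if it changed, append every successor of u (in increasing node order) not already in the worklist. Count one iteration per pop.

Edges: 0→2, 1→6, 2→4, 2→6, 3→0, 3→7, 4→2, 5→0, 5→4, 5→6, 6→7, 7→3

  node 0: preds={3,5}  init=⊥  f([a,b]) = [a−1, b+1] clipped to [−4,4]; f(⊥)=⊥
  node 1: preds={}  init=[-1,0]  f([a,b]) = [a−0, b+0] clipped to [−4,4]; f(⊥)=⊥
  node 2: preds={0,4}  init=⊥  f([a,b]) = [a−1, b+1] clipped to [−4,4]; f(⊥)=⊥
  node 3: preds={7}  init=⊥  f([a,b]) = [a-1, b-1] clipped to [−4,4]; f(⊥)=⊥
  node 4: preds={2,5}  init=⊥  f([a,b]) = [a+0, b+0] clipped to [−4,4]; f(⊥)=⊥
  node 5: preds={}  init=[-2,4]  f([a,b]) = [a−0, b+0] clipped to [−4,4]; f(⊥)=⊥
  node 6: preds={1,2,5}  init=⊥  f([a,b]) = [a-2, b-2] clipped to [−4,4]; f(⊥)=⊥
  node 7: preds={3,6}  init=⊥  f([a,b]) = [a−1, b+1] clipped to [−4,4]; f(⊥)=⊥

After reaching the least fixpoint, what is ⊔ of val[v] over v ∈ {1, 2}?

[-4,4]

Iteration log — 13 steps:
  step 1. node 0  ⊔preds=[-2,4]  new=[-3,4]  old=⊥  +wl: 
  step 2. node 1  ⊔preds=⊥  new=[-1,0]  stable
  step 3. node 2  ⊔preds=[-3,4]  new=[-4,4]  old=⊥  +wl: 
  step 4. node 3  ⊔preds=⊥  new=⊥  stable
  step 5. node 4  ⊔preds=[-4,4]  new=[-4,4]  old=⊥  +wl: 2
  step 6. node 5  ⊔preds=⊥  new=[-2,4]  stable
  step 7. node 6  ⊔preds=[-4,4]  new=[-4,2]  old=⊥  +wl: 
  step 8. node 7  ⊔preds=[-4,2]  new=[-4,3]  old=⊥  +wl: 3
  step 9. node 2  ⊔preds=[-4,4]  new=[-4,4]  stable
  step 10. node 3  ⊔preds=[-4,3]  new=[-4,2]  old=⊥  +wl: 0,7
  step 11. node 0  ⊔preds=[-4,4]  new=[-4,4]  old=[-3,4]  +wl: 2
  step 12. node 7  ⊔preds=[-4,2]  new=[-4,3]  stable
  step 13. node 2  ⊔preds=[-4,4]  new=[-4,4]  stable

Least fixpoint reached:
  node 0: [-4,4]
  node 1: [-1,0]
  node 2: [-4,4]
  node 3: [-4,2]
  node 4: [-4,4]
  node 5: [-2,4]
  node 6: [-4,2]
  node 7: [-4,3]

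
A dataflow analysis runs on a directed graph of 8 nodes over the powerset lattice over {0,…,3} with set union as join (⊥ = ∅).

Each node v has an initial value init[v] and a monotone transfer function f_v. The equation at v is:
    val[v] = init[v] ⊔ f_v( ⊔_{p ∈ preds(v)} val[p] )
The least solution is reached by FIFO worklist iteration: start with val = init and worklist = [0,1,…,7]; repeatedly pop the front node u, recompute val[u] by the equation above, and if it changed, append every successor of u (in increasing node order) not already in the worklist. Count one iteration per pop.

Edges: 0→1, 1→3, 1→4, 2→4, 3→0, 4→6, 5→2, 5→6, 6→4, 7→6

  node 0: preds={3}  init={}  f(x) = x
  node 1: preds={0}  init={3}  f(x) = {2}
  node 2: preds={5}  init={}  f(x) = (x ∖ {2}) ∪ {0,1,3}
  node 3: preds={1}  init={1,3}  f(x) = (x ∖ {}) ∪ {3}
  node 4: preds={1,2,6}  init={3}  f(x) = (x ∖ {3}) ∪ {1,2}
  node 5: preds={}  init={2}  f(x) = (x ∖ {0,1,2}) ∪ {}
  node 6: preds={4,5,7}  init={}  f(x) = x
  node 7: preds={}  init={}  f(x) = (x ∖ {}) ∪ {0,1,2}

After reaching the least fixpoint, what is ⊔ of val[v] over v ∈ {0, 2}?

Iteration log — 12 steps:
  step 1. node 0  ⊔preds={1,3}  new={1,3}  old={}  +wl: 
  step 2. node 1  ⊔preds={1,3}  new={2,3}  old={3}  +wl: 
  step 3. node 2  ⊔preds={2}  new={0,1,3}  old={}  +wl: 
  step 4. node 3  ⊔preds={2,3}  new={1,2,3}  old={1,3}  +wl: 0
  step 5. node 4  ⊔preds={0,1,2,3}  new={0,1,2,3}  old={3}  +wl: 
  step 6. node 5  ⊔preds={}  new={2}  stable
  step 7. node 6  ⊔preds={0,1,2,3}  new={0,1,2,3}  old={}  +wl: 4
  step 8. node 7  ⊔preds={}  new={0,1,2}  old={}  +wl: 6
  step 9. node 0  ⊔preds={1,2,3}  new={1,2,3}  old={1,3}  +wl: 1
  step 10. node 4  ⊔preds={0,1,2,3}  new={0,1,2,3}  stable
  step 11. node 6  ⊔preds={0,1,2,3}  new={0,1,2,3}  stable
  step 12. node 1  ⊔preds={1,2,3}  new={2,3}  stable

Least fixpoint reached:
  node 0: {1,2,3}
  node 1: {2,3}
  node 2: {0,1,3}
  node 3: {1,2,3}
  node 4: {0,1,2,3}
  node 5: {2}
  node 6: {0,1,2,3}
  node 7: {0,1,2}

{0,1,2,3}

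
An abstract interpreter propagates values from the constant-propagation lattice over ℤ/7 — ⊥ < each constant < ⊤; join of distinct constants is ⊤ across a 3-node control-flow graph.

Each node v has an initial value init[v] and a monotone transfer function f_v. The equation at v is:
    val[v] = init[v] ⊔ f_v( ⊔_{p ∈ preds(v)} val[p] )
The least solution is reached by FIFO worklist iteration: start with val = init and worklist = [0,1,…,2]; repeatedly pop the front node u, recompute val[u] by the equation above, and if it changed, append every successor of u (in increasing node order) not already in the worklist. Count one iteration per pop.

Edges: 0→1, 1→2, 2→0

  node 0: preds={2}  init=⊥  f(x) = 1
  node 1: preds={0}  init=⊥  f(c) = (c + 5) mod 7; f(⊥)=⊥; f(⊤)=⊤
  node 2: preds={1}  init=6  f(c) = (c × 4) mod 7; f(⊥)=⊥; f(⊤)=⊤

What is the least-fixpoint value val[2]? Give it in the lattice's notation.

Iteration log — 4 steps:
  step 1. node 0  ⊔preds=6  new=1  old=⊥  +wl: 
  step 2. node 1  ⊔preds=1  new=6  old=⊥  +wl: 
  step 3. node 2  ⊔preds=6  new=⊤  old=6  +wl: 0
  step 4. node 0  ⊔preds=⊤  new=1  stable

Least fixpoint reached:
  node 0: 1
  node 1: 6
  node 2: ⊤

⊤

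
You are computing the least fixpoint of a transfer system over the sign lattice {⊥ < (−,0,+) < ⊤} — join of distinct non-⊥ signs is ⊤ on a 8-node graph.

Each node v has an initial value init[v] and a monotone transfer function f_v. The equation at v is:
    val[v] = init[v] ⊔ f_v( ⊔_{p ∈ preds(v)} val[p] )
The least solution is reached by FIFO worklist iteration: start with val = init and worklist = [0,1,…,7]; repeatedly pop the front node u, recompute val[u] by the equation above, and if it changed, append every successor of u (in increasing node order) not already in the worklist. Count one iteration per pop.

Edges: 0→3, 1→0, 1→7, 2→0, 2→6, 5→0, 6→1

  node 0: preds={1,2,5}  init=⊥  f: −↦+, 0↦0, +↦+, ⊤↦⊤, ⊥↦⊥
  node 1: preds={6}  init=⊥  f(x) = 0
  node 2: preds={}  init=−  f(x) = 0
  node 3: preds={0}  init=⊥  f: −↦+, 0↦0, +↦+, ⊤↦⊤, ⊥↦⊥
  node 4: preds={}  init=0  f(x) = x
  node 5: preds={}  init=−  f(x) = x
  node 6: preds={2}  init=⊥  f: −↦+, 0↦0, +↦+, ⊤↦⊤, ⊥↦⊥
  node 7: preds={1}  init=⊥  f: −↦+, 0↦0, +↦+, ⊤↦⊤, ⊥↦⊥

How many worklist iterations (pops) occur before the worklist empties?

11

Iteration log — 11 steps:
  step 1. node 0  ⊔preds=−  new=+  old=⊥  +wl: 
  step 2. node 1  ⊔preds=⊥  new=0  old=⊥  +wl: 0
  step 3. node 2  ⊔preds=⊥  new=⊤  old=−  +wl: 
  step 4. node 3  ⊔preds=+  new=+  old=⊥  +wl: 
  step 5. node 4  ⊔preds=⊥  new=0  stable
  step 6. node 5  ⊔preds=⊥  new=−  stable
  step 7. node 6  ⊔preds=⊤  new=⊤  old=⊥  +wl: 1
  step 8. node 7  ⊔preds=0  new=0  old=⊥  +wl: 
  step 9. node 0  ⊔preds=⊤  new=⊤  old=+  +wl: 3
  step 10. node 1  ⊔preds=⊤  new=0  stable
  step 11. node 3  ⊔preds=⊤  new=⊤  old=+  +wl: 

Least fixpoint reached:
  node 0: ⊤
  node 1: 0
  node 2: ⊤
  node 3: ⊤
  node 4: 0
  node 5: −
  node 6: ⊤
  node 7: 0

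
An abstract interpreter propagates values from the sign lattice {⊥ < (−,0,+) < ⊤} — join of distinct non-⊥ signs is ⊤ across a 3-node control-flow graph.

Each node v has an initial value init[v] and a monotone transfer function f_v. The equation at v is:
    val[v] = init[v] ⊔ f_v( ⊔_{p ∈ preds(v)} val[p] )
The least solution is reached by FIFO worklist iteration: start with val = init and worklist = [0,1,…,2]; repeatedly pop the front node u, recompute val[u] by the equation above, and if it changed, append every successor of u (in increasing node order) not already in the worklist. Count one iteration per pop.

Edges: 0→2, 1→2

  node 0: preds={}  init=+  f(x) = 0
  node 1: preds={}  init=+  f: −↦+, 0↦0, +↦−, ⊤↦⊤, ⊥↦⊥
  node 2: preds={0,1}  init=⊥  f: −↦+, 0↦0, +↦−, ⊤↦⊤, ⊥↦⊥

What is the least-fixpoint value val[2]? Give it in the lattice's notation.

Worklist (3 pops):
  #1 pop 0: in=⊥ → ⊤ (was +); enqueue []
  #2 pop 1: in=⊥ → + (no change)
  #3 pop 2: in=⊤ → ⊤ (was ⊥); enqueue []

Fixpoint:
  val[0] = ⊤
  val[1] = +
  val[2] = ⊤

⊤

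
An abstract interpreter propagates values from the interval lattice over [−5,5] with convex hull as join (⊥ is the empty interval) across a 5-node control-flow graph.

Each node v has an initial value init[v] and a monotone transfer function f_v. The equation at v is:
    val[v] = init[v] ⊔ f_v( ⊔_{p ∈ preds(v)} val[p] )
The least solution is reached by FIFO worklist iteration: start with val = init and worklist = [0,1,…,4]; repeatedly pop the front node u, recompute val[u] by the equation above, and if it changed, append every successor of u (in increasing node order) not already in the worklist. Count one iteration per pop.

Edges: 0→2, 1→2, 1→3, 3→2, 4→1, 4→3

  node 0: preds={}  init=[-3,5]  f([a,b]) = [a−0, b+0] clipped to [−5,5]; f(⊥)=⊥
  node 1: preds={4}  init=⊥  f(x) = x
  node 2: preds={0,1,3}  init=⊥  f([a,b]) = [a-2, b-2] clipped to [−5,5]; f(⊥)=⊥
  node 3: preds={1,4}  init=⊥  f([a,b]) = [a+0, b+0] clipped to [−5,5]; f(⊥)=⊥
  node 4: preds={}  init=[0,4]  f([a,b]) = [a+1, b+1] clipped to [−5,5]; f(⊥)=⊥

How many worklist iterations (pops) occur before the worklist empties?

6

Trace (6 dequeues):
  [1] u=0 | in ⊥ | out [-3,5] | ==
  [2] u=1 | in [0,4] | out [0,4] | prev ⊥ | push {}
  [3] u=2 | in [-3,5] | out [-5,3] | prev ⊥ | push {}
  [4] u=3 | in [0,4] | out [0,4] | prev ⊥ | push {2}
  [5] u=4 | in ⊥ | out [0,4] | ==
  [6] u=2 | in [-3,5] | out [-5,3] | ==

Converged values:
  [0] [-3,5]
  [1] [0,4]
  [2] [-5,3]
  [3] [0,4]
  [4] [0,4]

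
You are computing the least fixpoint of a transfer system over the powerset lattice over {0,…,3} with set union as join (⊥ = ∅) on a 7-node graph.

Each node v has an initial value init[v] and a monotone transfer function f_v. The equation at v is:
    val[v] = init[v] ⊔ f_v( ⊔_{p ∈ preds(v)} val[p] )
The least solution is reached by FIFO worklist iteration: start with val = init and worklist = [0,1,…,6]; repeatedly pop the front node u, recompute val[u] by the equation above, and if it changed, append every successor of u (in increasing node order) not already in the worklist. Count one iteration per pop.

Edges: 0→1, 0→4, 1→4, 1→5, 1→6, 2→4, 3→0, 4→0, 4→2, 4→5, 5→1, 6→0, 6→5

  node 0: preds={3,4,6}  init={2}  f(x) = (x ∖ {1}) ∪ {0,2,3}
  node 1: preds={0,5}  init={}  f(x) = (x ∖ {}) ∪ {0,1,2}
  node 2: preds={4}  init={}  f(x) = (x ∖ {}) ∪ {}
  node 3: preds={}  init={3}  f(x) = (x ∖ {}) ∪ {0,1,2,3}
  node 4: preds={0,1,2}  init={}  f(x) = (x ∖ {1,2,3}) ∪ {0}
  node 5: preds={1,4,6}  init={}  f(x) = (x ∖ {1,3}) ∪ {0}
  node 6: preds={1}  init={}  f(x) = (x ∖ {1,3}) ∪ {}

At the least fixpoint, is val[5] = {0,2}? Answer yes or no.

Trace (12 dequeues):
  [1] u=0 | in {3} | out {0,2,3} | prev {2} | push {}
  [2] u=1 | in {0,2,3} | out {0,1,2,3} | prev {} | push {}
  [3] u=2 | in {} | out {} | ==
  [4] u=3 | in {} | out {0,1,2,3} | prev {3} | push {0}
  [5] u=4 | in {0,1,2,3} | out {0} | prev {} | push {2}
  [6] u=5 | in {0,1,2,3} | out {0,2} | prev {} | push {1}
  [7] u=6 | in {0,1,2,3} | out {0,2} | prev {} | push {5}
  [8] u=0 | in {0,1,2,3} | out {0,2,3} | ==
  [9] u=2 | in {0} | out {0} | prev {} | push {4}
  [10] u=1 | in {0,2,3} | out {0,1,2,3} | ==
  [11] u=5 | in {0,1,2,3} | out {0,2} | ==
  [12] u=4 | in {0,1,2,3} | out {0} | ==

Converged values:
  [0] {0,2,3}
  [1] {0,1,2,3}
  [2] {0}
  [3] {0,1,2,3}
  [4] {0}
  [5] {0,2}
  [6] {0,2}

yes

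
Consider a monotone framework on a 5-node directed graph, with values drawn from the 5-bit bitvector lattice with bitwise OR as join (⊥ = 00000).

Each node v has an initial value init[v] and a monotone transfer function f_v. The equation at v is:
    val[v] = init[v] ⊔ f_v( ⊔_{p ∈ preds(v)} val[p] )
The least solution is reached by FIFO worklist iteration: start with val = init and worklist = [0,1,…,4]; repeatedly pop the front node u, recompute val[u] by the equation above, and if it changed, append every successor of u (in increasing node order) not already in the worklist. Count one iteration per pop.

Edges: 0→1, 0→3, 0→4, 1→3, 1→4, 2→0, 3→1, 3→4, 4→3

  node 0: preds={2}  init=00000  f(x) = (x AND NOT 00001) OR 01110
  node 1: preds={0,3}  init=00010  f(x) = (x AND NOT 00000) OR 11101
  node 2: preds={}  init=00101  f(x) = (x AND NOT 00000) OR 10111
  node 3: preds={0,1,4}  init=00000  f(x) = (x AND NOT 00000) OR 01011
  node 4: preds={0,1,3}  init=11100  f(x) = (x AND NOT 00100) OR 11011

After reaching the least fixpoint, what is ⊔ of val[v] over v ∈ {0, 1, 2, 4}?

Iteration log — 9 steps:
  step 1. node 0  ⊔preds=00101  new=01110  old=00000  +wl: 
  step 2. node 1  ⊔preds=01110  new=11111  old=00010  +wl: 
  step 3. node 2  ⊔preds=00000  new=10111  old=00101  +wl: 0
  step 4. node 3  ⊔preds=11111  new=11111  old=00000  +wl: 1
  step 5. node 4  ⊔preds=11111  new=11111  old=11100  +wl: 3
  step 6. node 0  ⊔preds=10111  new=11110  old=01110  +wl: 4
  step 7. node 1  ⊔preds=11111  new=11111  stable
  step 8. node 3  ⊔preds=11111  new=11111  stable
  step 9. node 4  ⊔preds=11111  new=11111  stable

Least fixpoint reached:
  node 0: 11110
  node 1: 11111
  node 2: 10111
  node 3: 11111
  node 4: 11111

11111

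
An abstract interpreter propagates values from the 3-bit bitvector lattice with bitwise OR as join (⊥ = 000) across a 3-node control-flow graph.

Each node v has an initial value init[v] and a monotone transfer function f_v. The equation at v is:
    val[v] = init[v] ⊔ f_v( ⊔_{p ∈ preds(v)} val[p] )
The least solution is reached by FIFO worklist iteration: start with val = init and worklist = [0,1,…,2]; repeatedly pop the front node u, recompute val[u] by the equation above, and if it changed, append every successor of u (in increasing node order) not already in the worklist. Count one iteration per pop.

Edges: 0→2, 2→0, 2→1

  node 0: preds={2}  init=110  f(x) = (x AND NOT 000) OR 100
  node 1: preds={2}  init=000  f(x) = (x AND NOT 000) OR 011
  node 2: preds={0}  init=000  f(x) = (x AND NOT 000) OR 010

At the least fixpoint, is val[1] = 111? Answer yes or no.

Iteration log — 5 steps:
  step 1. node 0  ⊔preds=000  new=110  stable
  step 2. node 1  ⊔preds=000  new=011  old=000  +wl: 
  step 3. node 2  ⊔preds=110  new=110  old=000  +wl: 0,1
  step 4. node 0  ⊔preds=110  new=110  stable
  step 5. node 1  ⊔preds=110  new=111  old=011  +wl: 

Least fixpoint reached:
  node 0: 110
  node 1: 111
  node 2: 110

yes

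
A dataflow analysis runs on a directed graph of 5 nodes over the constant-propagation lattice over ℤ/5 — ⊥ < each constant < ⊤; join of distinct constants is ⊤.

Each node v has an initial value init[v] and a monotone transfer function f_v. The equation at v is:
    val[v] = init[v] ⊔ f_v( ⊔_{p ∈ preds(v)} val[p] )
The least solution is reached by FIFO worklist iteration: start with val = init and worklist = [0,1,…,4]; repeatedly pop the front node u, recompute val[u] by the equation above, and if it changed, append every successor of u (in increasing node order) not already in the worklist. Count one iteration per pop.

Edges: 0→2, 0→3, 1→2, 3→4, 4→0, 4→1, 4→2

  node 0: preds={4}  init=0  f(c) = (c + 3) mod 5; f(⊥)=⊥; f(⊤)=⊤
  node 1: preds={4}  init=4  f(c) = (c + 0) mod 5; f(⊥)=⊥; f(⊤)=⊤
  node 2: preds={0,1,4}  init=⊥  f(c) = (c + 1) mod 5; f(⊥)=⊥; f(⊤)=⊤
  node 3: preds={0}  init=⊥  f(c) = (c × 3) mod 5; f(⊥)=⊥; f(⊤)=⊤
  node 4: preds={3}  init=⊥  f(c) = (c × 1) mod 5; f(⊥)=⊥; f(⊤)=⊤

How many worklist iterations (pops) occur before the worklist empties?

Worklist (13 pops):
  #1 pop 0: in=⊥ → 0 (no change)
  #2 pop 1: in=⊥ → 4 (no change)
  #3 pop 2: in=⊤ → ⊤ (was ⊥); enqueue []
  #4 pop 3: in=0 → 0 (was ⊥); enqueue []
  #5 pop 4: in=0 → 0 (was ⊥); enqueue [0,1,2]
  #6 pop 0: in=0 → ⊤ (was 0); enqueue [3]
  #7 pop 1: in=0 → ⊤ (was 4); enqueue []
  #8 pop 2: in=⊤ → ⊤ (no change)
  #9 pop 3: in=⊤ → ⊤ (was 0); enqueue [4]
  #10 pop 4: in=⊤ → ⊤ (was 0); enqueue [0,1,2]
  #11 pop 0: in=⊤ → ⊤ (no change)
  #12 pop 1: in=⊤ → ⊤ (no change)
  #13 pop 2: in=⊤ → ⊤ (no change)

Fixpoint:
  val[0] = ⊤
  val[1] = ⊤
  val[2] = ⊤
  val[3] = ⊤
  val[4] = ⊤

13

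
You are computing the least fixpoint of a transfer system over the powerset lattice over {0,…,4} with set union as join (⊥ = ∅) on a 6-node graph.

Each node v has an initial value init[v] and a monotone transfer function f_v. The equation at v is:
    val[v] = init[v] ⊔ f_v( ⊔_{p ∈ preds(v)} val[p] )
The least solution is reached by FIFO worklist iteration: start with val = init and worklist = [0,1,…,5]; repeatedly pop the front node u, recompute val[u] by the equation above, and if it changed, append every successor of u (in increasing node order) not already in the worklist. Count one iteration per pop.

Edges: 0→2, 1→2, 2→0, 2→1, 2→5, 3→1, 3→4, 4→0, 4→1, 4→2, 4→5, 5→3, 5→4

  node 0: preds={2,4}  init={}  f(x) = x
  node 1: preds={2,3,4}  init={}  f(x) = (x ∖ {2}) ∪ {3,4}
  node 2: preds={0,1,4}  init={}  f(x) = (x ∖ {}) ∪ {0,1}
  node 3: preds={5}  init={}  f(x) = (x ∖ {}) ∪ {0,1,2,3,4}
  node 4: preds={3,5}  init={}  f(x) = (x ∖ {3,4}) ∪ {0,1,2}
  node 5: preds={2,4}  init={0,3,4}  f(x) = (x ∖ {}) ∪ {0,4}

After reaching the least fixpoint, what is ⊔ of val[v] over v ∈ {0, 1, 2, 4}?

Iteration log — 14 steps:
  step 1. node 0  ⊔preds={}  new={}  stable
  step 2. node 1  ⊔preds={}  new={3,4}  old={}  +wl: 
  step 3. node 2  ⊔preds={3,4}  new={0,1,3,4}  old={}  +wl: 0,1
  step 4. node 3  ⊔preds={0,3,4}  new={0,1,2,3,4}  old={}  +wl: 
  step 5. node 4  ⊔preds={0,1,2,3,4}  new={0,1,2}  old={}  +wl: 2
  step 6. node 5  ⊔preds={0,1,2,3,4}  new={0,1,2,3,4}  old={0,3,4}  +wl: 3,4
  step 7. node 0  ⊔preds={0,1,2,3,4}  new={0,1,2,3,4}  old={}  +wl: 
  step 8. node 1  ⊔preds={0,1,2,3,4}  new={0,1,3,4}  old={3,4}  +wl: 
  step 9. node 2  ⊔preds={0,1,2,3,4}  new={0,1,2,3,4}  old={0,1,3,4}  +wl: 0,1,5
  step 10. node 3  ⊔preds={0,1,2,3,4}  new={0,1,2,3,4}  stable
  step 11. node 4  ⊔preds={0,1,2,3,4}  new={0,1,2}  stable
  step 12. node 0  ⊔preds={0,1,2,3,4}  new={0,1,2,3,4}  stable
  step 13. node 1  ⊔preds={0,1,2,3,4}  new={0,1,3,4}  stable
  step 14. node 5  ⊔preds={0,1,2,3,4}  new={0,1,2,3,4}  stable

Least fixpoint reached:
  node 0: {0,1,2,3,4}
  node 1: {0,1,3,4}
  node 2: {0,1,2,3,4}
  node 3: {0,1,2,3,4}
  node 4: {0,1,2}
  node 5: {0,1,2,3,4}

{0,1,2,3,4}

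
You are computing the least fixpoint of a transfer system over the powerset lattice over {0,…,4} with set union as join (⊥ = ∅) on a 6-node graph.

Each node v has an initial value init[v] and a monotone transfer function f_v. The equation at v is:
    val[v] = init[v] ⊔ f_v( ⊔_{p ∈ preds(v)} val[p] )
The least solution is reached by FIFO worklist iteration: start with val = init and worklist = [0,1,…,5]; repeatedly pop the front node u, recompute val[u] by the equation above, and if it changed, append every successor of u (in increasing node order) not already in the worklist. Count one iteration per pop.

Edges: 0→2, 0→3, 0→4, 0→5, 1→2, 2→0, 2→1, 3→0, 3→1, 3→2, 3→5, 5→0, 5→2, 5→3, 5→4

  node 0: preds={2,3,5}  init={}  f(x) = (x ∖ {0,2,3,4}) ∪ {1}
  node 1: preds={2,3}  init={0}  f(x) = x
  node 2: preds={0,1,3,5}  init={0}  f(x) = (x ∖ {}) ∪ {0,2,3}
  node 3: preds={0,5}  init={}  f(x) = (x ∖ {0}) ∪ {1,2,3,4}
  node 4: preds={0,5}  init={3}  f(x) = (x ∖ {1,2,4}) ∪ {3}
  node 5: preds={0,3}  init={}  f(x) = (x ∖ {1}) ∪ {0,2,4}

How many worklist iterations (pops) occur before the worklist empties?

Worklist (13 pops):
  #1 pop 0: in={0} → {1} (was {}); enqueue []
  #2 pop 1: in={0} → {0} (no change)
  #3 pop 2: in={0,1} → {0,1,2,3} (was {0}); enqueue [0,1]
  #4 pop 3: in={1} → {1,2,3,4} (was {}); enqueue [2]
  #5 pop 4: in={1} → {3} (no change)
  #6 pop 5: in={1,2,3,4} → {0,2,3,4} (was {}); enqueue [3,4]
  #7 pop 0: in={0,1,2,3,4} → {1} (no change)
  #8 pop 1: in={0,1,2,3,4} → {0,1,2,3,4} (was {0}); enqueue []
  #9 pop 2: in={0,1,2,3,4} → {0,1,2,3,4} (was {0,1,2,3}); enqueue [0,1]
  #10 pop 3: in={0,1,2,3,4} → {1,2,3,4} (no change)
  #11 pop 4: in={0,1,2,3,4} → {0,3} (was {3}); enqueue []
  #12 pop 0: in={0,1,2,3,4} → {1} (no change)
  #13 pop 1: in={0,1,2,3,4} → {0,1,2,3,4} (no change)

Fixpoint:
  val[0] = {1}
  val[1] = {0,1,2,3,4}
  val[2] = {0,1,2,3,4}
  val[3] = {1,2,3,4}
  val[4] = {0,3}
  val[5] = {0,2,3,4}

13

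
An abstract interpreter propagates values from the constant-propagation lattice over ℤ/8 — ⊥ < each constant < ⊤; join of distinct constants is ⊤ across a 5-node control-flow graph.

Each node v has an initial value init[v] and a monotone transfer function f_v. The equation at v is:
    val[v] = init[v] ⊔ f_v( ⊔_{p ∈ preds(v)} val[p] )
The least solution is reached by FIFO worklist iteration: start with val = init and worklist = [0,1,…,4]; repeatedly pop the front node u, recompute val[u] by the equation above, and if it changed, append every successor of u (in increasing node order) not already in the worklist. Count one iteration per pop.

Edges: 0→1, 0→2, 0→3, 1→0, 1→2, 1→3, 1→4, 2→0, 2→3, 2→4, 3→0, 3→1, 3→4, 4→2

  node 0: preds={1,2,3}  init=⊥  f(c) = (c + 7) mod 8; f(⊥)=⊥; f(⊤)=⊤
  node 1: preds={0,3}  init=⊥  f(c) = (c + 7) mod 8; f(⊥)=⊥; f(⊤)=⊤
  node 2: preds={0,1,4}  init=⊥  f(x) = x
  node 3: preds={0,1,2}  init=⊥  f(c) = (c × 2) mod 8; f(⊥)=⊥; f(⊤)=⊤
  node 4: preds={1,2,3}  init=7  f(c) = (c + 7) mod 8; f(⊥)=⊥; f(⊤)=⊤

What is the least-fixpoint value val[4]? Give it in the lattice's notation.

⊤

Trace (12 dequeues):
  [1] u=0 | in ⊥ | out ⊥ | ==
  [2] u=1 | in ⊥ | out ⊥ | ==
  [3] u=2 | in 7 | out 7 | prev ⊥ | push {0}
  [4] u=3 | in 7 | out 6 | prev ⊥ | push {1}
  [5] u=4 | in ⊤ | out ⊤ | prev 7 | push {2}
  [6] u=0 | in ⊤ | out ⊤ | prev ⊥ | push {3}
  [7] u=1 | in ⊤ | out ⊤ | prev ⊥ | push {0,4}
  [8] u=2 | in ⊤ | out ⊤ | prev 7 | push {}
  [9] u=3 | in ⊤ | out ⊤ | prev 6 | push {1}
  [10] u=0 | in ⊤ | out ⊤ | ==
  [11] u=4 | in ⊤ | out ⊤ | ==
  [12] u=1 | in ⊤ | out ⊤ | ==

Converged values:
  [0] ⊤
  [1] ⊤
  [2] ⊤
  [3] ⊤
  [4] ⊤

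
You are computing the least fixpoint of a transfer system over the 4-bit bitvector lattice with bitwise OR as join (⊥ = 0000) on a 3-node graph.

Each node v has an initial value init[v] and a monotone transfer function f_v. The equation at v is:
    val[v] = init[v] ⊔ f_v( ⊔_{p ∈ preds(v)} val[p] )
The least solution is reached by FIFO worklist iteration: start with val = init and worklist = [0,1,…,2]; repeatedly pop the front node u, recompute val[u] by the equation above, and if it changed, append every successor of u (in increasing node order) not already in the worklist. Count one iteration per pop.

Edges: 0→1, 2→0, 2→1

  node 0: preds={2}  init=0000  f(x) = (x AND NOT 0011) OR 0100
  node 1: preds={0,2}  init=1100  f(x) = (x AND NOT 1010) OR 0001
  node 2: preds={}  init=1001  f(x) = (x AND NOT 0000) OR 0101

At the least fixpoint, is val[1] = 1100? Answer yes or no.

no

Worklist (5 pops):
  #1 pop 0: in=1001 → 1100 (was 0000); enqueue []
  #2 pop 1: in=1101 → 1101 (was 1100); enqueue []
  #3 pop 2: in=0000 → 1101 (was 1001); enqueue [0,1]
  #4 pop 0: in=1101 → 1100 (no change)
  #5 pop 1: in=1101 → 1101 (no change)

Fixpoint:
  val[0] = 1100
  val[1] = 1101
  val[2] = 1101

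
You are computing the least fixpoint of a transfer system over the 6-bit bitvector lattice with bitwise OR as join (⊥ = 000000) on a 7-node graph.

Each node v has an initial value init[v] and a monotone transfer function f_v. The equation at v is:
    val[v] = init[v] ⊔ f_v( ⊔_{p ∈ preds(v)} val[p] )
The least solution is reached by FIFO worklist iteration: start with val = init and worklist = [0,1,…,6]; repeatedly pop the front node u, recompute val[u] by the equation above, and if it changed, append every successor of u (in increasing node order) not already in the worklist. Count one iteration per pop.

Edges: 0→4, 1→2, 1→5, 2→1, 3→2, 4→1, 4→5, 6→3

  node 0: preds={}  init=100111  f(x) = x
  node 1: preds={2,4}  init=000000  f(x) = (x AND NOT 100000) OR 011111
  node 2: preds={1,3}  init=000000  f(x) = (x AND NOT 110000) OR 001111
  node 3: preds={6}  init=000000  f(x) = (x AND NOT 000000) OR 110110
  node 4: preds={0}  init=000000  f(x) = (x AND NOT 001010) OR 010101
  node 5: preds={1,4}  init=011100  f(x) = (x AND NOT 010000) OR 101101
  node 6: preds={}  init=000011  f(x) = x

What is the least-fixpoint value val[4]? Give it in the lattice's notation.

Iteration log — 9 steps:
  step 1. node 0  ⊔preds=000000  new=100111  stable
  step 2. node 1  ⊔preds=000000  new=011111  old=000000  +wl: 
  step 3. node 2  ⊔preds=011111  new=001111  old=000000  +wl: 1
  step 4. node 3  ⊔preds=000011  new=110111  old=000000  +wl: 2
  step 5. node 4  ⊔preds=100111  new=110101  old=000000  +wl: 
  step 6. node 5  ⊔preds=111111  new=111111  old=011100  +wl: 
  step 7. node 6  ⊔preds=000000  new=000011  stable
  step 8. node 1  ⊔preds=111111  new=011111  stable
  step 9. node 2  ⊔preds=111111  new=001111  stable

Least fixpoint reached:
  node 0: 100111
  node 1: 011111
  node 2: 001111
  node 3: 110111
  node 4: 110101
  node 5: 111111
  node 6: 000011

110101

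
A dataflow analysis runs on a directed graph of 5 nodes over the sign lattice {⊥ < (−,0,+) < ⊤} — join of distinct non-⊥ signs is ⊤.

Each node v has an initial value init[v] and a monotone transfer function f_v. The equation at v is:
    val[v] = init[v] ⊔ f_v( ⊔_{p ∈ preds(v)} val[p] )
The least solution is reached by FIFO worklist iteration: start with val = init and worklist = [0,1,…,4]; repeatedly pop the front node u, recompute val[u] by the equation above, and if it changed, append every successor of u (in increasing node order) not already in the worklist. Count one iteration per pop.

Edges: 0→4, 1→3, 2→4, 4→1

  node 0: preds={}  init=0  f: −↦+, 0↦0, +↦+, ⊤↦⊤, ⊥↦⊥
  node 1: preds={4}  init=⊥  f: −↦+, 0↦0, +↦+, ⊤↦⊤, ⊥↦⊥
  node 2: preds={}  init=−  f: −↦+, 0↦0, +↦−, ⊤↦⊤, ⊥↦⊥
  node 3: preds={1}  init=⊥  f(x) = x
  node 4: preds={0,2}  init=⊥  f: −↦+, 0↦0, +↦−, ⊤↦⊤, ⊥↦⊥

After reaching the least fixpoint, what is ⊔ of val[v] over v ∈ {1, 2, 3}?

Iteration log — 7 steps:
  step 1. node 0  ⊔preds=⊥  new=0  stable
  step 2. node 1  ⊔preds=⊥  new=⊥  stable
  step 3. node 2  ⊔preds=⊥  new=−  stable
  step 4. node 3  ⊔preds=⊥  new=⊥  stable
  step 5. node 4  ⊔preds=⊤  new=⊤  old=⊥  +wl: 1
  step 6. node 1  ⊔preds=⊤  new=⊤  old=⊥  +wl: 3
  step 7. node 3  ⊔preds=⊤  new=⊤  old=⊥  +wl: 

Least fixpoint reached:
  node 0: 0
  node 1: ⊤
  node 2: −
  node 3: ⊤
  node 4: ⊤

⊤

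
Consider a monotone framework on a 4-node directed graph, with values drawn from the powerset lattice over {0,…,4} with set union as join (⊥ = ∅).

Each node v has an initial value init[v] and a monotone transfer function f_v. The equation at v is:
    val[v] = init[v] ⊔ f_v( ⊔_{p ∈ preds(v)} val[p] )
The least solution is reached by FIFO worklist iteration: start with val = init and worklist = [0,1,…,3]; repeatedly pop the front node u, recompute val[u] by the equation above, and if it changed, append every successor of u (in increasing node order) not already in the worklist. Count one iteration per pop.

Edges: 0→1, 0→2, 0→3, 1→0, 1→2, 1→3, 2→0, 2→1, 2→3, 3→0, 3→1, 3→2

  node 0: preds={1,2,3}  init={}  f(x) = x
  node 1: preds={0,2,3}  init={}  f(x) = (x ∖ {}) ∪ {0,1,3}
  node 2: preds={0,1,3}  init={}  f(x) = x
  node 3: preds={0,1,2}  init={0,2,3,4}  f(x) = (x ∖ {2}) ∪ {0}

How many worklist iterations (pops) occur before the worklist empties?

Trace (8 dequeues):
  [1] u=0 | in {0,2,3,4} | out {0,2,3,4} | prev {} | push {}
  [2] u=1 | in {0,2,3,4} | out {0,1,2,3,4} | prev {} | push {0}
  [3] u=2 | in {0,1,2,3,4} | out {0,1,2,3,4} | prev {} | push {1}
  [4] u=3 | in {0,1,2,3,4} | out {0,1,2,3,4} | prev {0,2,3,4} | push {2}
  [5] u=0 | in {0,1,2,3,4} | out {0,1,2,3,4} | prev {0,2,3,4} | push {3}
  [6] u=1 | in {0,1,2,3,4} | out {0,1,2,3,4} | ==
  [7] u=2 | in {0,1,2,3,4} | out {0,1,2,3,4} | ==
  [8] u=3 | in {0,1,2,3,4} | out {0,1,2,3,4} | ==

Converged values:
  [0] {0,1,2,3,4}
  [1] {0,1,2,3,4}
  [2] {0,1,2,3,4}
  [3] {0,1,2,3,4}

8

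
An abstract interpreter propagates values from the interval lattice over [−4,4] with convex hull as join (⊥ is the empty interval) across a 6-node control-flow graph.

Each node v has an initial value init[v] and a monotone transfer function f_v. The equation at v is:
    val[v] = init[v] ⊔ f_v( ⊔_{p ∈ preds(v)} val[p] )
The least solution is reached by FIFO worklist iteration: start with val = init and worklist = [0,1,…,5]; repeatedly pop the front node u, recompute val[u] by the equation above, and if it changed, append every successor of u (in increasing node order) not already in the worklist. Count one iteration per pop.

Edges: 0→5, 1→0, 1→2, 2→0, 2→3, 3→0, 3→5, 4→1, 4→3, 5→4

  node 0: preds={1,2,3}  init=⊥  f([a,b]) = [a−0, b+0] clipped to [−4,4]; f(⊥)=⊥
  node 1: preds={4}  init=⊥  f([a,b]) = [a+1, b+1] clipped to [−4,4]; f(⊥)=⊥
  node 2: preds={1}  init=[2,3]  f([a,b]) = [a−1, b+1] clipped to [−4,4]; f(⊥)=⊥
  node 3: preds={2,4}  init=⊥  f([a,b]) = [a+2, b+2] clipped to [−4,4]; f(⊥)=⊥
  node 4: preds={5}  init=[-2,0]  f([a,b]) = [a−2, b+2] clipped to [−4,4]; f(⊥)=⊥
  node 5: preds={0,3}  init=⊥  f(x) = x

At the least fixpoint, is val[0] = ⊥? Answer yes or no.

no

Trace (24 dequeues):
  [1] u=0 | in [2,3] | out [2,3] | prev ⊥ | push {}
  [2] u=1 | in [-2,0] | out [-1,1] | prev ⊥ | push {0}
  [3] u=2 | in [-1,1] | out [-2,3] | prev [2,3] | push {}
  [4] u=3 | in [-2,3] | out [0,4] | prev ⊥ | push {}
  [5] u=4 | in ⊥ | out [-2,0] | ==
  [6] u=5 | in [0,4] | out [0,4] | prev ⊥ | push {4}
  [7] u=0 | in [-2,4] | out [-2,4] | prev [2,3] | push {5}
  [8] u=4 | in [0,4] | out [-2,4] | prev [-2,0] | push {1,3}
  [9] u=5 | in [-2,4] | out [-2,4] | prev [0,4] | push {4}
  [10] u=1 | in [-2,4] | out [-1,4] | prev [-1,1] | push {0,2}
  [11] u=3 | in [-2,4] | out [0,4] | ==
  [12] u=4 | in [-2,4] | out [-4,4] | prev [-2,4] | push {1,3}
  [13] u=0 | in [-2,4] | out [-2,4] | ==
  [14] u=2 | in [-1,4] | out [-2,4] | prev [-2,3] | push {0}
  [15] u=1 | in [-4,4] | out [-3,4] | prev [-1,4] | push {2}
  [16] u=3 | in [-4,4] | out [-2,4] | prev [0,4] | push {5}
  [17] u=0 | in [-3,4] | out [-3,4] | prev [-2,4] | push {}
  [18] u=2 | in [-3,4] | out [-4,4] | prev [-2,4] | push {0,3}
  [19] u=5 | in [-3,4] | out [-3,4] | prev [-2,4] | push {4}
  [20] u=0 | in [-4,4] | out [-4,4] | prev [-3,4] | push {5}
  [21] u=3 | in [-4,4] | out [-2,4] | ==
  [22] u=4 | in [-3,4] | out [-4,4] | ==
  [23] u=5 | in [-4,4] | out [-4,4] | prev [-3,4] | push {4}
  [24] u=4 | in [-4,4] | out [-4,4] | ==

Converged values:
  [0] [-4,4]
  [1] [-3,4]
  [2] [-4,4]
  [3] [-2,4]
  [4] [-4,4]
  [5] [-4,4]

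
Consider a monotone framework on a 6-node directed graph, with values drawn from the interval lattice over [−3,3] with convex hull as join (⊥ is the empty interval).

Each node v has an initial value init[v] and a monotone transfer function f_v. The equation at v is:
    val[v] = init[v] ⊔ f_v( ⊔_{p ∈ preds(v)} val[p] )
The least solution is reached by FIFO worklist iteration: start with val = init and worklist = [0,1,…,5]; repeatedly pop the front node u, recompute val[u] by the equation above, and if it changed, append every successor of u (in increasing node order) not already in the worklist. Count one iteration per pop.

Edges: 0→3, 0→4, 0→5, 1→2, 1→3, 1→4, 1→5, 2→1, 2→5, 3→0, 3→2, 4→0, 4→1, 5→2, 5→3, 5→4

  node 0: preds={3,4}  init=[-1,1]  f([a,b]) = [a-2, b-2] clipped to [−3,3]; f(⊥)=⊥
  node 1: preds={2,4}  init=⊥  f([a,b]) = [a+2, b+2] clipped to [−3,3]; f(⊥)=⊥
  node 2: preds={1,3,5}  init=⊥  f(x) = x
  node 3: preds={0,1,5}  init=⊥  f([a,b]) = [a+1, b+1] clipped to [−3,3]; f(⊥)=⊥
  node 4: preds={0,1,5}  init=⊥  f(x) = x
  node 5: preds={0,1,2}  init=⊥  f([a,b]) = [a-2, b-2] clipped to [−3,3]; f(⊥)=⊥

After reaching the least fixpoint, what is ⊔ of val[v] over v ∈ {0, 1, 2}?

Worklist (18 pops):
  #1 pop 0: in=⊥ → [-1,1] (no change)
  #2 pop 1: in=⊥ → ⊥ (no change)
  #3 pop 2: in=⊥ → ⊥ (no change)
  #4 pop 3: in=[-1,1] → [0,2] (was ⊥); enqueue [0,2]
  #5 pop 4: in=[-1,1] → [-1,1] (was ⊥); enqueue [1]
  #6 pop 5: in=[-1,1] → [-3,-1] (was ⊥); enqueue [3,4]
  #7 pop 0: in=[-1,2] → [-3,1] (was [-1,1]); enqueue [5]
  #8 pop 2: in=[-3,2] → [-3,2] (was ⊥); enqueue []
  #9 pop 1: in=[-3,2] → [-1,3] (was ⊥); enqueue [2]
  #10 pop 3: in=[-3,3] → [-2,3] (was [0,2]); enqueue [0]
  #11 pop 4: in=[-3,3] → [-3,3] (was [-1,1]); enqueue [1]
  #12 pop 5: in=[-3,3] → [-3,1] (was [-3,-1]); enqueue [3,4]
  #13 pop 2: in=[-3,3] → [-3,3] (was [-3,2]); enqueue [5]
  #14 pop 0: in=[-3,3] → [-3,1] (no change)
  #15 pop 1: in=[-3,3] → [-1,3] (no change)
  #16 pop 3: in=[-3,3] → [-2,3] (no change)
  #17 pop 4: in=[-3,3] → [-3,3] (no change)
  #18 pop 5: in=[-3,3] → [-3,1] (no change)

Fixpoint:
  val[0] = [-3,1]
  val[1] = [-1,3]
  val[2] = [-3,3]
  val[3] = [-2,3]
  val[4] = [-3,3]
  val[5] = [-3,1]

[-3,3]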